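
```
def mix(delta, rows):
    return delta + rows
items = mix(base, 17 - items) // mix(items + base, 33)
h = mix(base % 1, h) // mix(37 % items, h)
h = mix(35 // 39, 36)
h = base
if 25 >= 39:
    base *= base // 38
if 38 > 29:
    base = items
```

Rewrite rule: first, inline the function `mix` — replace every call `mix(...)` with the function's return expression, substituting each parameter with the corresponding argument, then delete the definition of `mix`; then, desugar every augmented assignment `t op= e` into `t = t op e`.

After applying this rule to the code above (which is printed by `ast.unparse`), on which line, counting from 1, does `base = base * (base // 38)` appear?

Transformed code:
items = (base + (17 - items)) // (items + base + 33)
h = (base % 1 + h) // (37 % items + h)
h = 35 // 39 + 36
h = base
if 25 >= 39:
    base = base * (base // 38)
if 38 > 29:
    base = items

6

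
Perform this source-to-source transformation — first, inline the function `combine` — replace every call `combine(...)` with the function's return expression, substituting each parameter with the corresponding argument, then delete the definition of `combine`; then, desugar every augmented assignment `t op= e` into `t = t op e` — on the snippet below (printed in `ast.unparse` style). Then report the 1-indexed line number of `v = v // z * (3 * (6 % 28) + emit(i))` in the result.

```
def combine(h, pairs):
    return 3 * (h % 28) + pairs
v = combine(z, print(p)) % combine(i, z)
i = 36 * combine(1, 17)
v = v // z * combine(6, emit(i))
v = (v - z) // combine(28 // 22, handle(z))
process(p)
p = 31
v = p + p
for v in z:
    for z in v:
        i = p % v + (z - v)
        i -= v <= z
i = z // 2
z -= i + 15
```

3

Transformed code:
v = (3 * (z % 28) + print(p)) % (3 * (i % 28) + z)
i = 36 * (3 * (1 % 28) + 17)
v = v // z * (3 * (6 % 28) + emit(i))
v = (v - z) // (3 * (28 // 22 % 28) + handle(z))
process(p)
p = 31
v = p + p
for v in z:
    for z in v:
        i = p % v + (z - v)
        i = i - (v <= z)
i = z // 2
z = z - (i + 15)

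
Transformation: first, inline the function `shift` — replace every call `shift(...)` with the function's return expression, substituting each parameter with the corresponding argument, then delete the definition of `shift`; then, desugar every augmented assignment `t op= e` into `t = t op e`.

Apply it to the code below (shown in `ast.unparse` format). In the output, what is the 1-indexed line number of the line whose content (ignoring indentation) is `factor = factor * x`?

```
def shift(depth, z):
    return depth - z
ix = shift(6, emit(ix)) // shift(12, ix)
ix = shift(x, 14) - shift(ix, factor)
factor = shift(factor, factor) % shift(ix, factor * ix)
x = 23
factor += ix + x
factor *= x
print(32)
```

Transformed code:
ix = (6 - emit(ix)) // (12 - ix)
ix = x - 14 - (ix - factor)
factor = (factor - factor) % (ix - factor * ix)
x = 23
factor = factor + (ix + x)
factor = factor * x
print(32)

6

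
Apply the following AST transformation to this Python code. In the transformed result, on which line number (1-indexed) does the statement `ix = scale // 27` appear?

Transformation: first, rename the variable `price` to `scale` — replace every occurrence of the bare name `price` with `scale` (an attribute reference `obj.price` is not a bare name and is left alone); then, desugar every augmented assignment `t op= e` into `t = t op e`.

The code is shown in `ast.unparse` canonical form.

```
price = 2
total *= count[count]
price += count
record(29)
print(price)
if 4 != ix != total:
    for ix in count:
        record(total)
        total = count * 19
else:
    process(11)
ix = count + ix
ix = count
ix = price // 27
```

Transformed code:
scale = 2
total = total * count[count]
scale = scale + count
record(29)
print(scale)
if 4 != ix != total:
    for ix in count:
        record(total)
        total = count * 19
else:
    process(11)
ix = count + ix
ix = count
ix = scale // 27

14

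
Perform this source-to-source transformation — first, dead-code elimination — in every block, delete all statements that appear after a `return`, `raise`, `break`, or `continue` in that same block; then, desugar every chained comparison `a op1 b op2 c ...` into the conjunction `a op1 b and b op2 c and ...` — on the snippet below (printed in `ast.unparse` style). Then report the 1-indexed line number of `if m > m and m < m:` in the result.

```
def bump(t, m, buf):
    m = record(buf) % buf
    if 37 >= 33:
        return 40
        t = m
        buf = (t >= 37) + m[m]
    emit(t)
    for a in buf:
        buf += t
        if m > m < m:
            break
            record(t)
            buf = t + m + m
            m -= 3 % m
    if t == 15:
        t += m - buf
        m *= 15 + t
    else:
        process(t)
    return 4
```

8

Transformed code:
def bump(t, m, buf):
    m = record(buf) % buf
    if 37 >= 33:
        return 40
    emit(t)
    for a in buf:
        buf += t
        if m > m and m < m:
            break
    if t == 15:
        t += m - buf
        m *= 15 + t
    else:
        process(t)
    return 4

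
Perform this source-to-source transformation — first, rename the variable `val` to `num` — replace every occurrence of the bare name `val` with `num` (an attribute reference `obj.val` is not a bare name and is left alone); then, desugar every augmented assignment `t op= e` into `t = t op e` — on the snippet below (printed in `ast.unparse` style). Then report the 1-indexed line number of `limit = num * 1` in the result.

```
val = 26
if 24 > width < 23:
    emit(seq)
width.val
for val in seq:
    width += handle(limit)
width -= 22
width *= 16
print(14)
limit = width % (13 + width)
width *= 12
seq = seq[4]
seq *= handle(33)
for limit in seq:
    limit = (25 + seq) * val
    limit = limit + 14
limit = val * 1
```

17

Transformed code:
num = 26
if 24 > width < 23:
    emit(seq)
width.val
for num in seq:
    width = width + handle(limit)
width = width - 22
width = width * 16
print(14)
limit = width % (13 + width)
width = width * 12
seq = seq[4]
seq = seq * handle(33)
for limit in seq:
    limit = (25 + seq) * num
    limit = limit + 14
limit = num * 1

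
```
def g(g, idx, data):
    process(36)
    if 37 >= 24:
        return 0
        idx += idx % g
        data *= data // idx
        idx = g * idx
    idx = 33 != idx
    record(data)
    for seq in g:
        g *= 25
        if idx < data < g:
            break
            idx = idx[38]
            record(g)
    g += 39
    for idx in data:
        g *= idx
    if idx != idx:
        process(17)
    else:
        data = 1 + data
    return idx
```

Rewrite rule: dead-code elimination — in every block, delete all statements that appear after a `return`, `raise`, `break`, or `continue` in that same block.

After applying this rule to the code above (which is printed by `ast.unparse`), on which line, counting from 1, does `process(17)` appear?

Transformed code:
def g(g, idx, data):
    process(36)
    if 37 >= 24:
        return 0
    idx = 33 != idx
    record(data)
    for seq in g:
        g *= 25
        if idx < data < g:
            break
    g += 39
    for idx in data:
        g *= idx
    if idx != idx:
        process(17)
    else:
        data = 1 + data
    return idx

15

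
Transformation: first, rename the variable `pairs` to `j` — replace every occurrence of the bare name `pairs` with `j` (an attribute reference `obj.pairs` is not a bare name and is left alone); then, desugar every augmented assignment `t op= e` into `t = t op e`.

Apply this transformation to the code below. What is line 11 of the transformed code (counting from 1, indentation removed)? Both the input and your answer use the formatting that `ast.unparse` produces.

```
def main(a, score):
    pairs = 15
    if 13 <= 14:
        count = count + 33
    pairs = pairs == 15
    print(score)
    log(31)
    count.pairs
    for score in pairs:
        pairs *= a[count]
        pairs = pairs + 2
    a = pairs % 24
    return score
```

j = j + 2

Transformed code:
def main(a, score):
    j = 15
    if 13 <= 14:
        count = count + 33
    j = j == 15
    print(score)
    log(31)
    count.pairs
    for score in j:
        j = j * a[count]
        j = j + 2
    a = j % 24
    return score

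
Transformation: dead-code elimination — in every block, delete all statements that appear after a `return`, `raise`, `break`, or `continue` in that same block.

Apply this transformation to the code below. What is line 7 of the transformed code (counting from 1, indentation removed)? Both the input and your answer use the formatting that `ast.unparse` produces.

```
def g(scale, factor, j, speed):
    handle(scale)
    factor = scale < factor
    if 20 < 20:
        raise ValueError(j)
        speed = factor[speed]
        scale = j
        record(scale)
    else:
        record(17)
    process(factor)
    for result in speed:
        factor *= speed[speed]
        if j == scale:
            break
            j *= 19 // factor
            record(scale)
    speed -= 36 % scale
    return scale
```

record(17)

Transformed code:
def g(scale, factor, j, speed):
    handle(scale)
    factor = scale < factor
    if 20 < 20:
        raise ValueError(j)
    else:
        record(17)
    process(factor)
    for result in speed:
        factor *= speed[speed]
        if j == scale:
            break
    speed -= 36 % scale
    return scale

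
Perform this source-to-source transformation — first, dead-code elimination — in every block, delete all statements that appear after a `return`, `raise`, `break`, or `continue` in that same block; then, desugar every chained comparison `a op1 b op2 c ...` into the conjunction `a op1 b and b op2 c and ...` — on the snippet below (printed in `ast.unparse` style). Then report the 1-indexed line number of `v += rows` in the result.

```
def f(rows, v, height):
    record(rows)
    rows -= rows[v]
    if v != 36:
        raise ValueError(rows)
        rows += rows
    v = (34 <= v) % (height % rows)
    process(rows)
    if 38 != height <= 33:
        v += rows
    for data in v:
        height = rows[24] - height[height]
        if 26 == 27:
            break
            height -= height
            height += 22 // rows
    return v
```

Transformed code:
def f(rows, v, height):
    record(rows)
    rows -= rows[v]
    if v != 36:
        raise ValueError(rows)
    v = (34 <= v) % (height % rows)
    process(rows)
    if 38 != height and height <= 33:
        v += rows
    for data in v:
        height = rows[24] - height[height]
        if 26 == 27:
            break
    return v

9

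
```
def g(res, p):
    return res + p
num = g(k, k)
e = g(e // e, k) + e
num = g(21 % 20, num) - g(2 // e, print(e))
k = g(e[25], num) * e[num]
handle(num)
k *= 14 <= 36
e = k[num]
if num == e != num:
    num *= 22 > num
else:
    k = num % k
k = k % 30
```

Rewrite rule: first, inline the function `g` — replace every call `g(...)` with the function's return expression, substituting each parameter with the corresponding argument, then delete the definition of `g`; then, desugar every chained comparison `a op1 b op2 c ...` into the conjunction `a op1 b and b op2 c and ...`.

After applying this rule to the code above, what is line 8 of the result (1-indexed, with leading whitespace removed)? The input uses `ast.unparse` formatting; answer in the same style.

if num == e and e != num:

Transformed code:
num = k + k
e = e // e + k + e
num = 21 % 20 + num - (2 // e + print(e))
k = (e[25] + num) * e[num]
handle(num)
k *= 14 <= 36
e = k[num]
if num == e and e != num:
    num *= 22 > num
else:
    k = num % k
k = k % 30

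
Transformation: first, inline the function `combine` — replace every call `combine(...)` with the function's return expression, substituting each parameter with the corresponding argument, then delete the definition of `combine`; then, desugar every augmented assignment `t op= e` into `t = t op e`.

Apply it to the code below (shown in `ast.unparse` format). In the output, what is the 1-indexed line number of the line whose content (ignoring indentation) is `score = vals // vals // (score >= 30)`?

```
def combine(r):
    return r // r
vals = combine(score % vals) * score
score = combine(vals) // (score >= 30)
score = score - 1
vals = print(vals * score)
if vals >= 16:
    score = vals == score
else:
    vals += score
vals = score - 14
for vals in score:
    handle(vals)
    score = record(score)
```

2

Transformed code:
vals = score % vals // (score % vals) * score
score = vals // vals // (score >= 30)
score = score - 1
vals = print(vals * score)
if vals >= 16:
    score = vals == score
else:
    vals = vals + score
vals = score - 14
for vals in score:
    handle(vals)
    score = record(score)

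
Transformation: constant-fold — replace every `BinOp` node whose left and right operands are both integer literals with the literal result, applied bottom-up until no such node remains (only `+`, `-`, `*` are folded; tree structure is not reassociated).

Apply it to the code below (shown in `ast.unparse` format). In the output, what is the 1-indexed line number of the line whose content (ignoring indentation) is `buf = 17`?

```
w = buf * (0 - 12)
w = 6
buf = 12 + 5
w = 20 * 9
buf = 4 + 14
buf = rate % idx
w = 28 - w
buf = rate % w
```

3

Transformed code:
w = buf * -12
w = 6
buf = 17
w = 180
buf = 18
buf = rate % idx
w = 28 - w
buf = rate % w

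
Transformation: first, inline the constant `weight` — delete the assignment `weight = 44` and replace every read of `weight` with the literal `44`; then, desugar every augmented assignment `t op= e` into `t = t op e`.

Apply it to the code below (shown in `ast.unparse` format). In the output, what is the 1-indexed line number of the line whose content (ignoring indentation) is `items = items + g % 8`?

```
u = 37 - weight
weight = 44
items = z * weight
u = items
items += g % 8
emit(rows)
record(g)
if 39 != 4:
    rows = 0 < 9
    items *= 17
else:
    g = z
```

Transformed code:
u = 37 - 44
items = z * 44
u = items
items = items + g % 8
emit(rows)
record(g)
if 39 != 4:
    rows = 0 < 9
    items = items * 17
else:
    g = z

4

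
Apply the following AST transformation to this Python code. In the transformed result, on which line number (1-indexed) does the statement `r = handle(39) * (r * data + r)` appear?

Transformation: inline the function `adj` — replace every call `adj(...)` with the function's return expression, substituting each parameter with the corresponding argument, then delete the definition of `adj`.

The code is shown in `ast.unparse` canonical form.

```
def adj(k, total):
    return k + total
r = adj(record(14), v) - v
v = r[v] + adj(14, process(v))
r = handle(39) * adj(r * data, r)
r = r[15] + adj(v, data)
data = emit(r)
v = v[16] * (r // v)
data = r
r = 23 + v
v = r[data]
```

Transformed code:
r = record(14) + v - v
v = r[v] + (14 + process(v))
r = handle(39) * (r * data + r)
r = r[15] + (v + data)
data = emit(r)
v = v[16] * (r // v)
data = r
r = 23 + v
v = r[data]

3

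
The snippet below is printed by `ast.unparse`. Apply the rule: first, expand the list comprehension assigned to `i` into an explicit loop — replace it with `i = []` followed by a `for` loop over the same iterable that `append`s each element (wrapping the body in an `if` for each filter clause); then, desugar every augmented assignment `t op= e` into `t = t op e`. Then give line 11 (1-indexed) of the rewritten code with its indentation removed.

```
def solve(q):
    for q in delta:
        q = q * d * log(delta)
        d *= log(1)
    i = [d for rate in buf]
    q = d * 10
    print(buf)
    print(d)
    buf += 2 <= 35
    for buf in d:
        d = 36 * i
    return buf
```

buf = buf + (2 <= 35)

Transformed code:
def solve(q):
    for q in delta:
        q = q * d * log(delta)
        d = d * log(1)
    i = []
    for rate in buf:
        i.append(d)
    q = d * 10
    print(buf)
    print(d)
    buf = buf + (2 <= 35)
    for buf in d:
        d = 36 * i
    return buf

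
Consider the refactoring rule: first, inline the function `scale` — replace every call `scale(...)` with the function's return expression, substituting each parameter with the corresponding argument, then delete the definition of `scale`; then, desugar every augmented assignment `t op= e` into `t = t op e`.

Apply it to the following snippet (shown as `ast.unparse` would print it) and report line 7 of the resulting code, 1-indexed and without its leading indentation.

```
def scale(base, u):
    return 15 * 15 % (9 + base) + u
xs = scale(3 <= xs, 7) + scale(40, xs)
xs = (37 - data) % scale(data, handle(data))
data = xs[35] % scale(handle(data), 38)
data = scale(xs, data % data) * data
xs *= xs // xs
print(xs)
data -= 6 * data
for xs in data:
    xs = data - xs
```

data = data - 6 * data

Transformed code:
xs = 15 * 15 % (9 + (3 <= xs)) + 7 + (15 * 15 % (9 + 40) + xs)
xs = (37 - data) % (15 * 15 % (9 + data) + handle(data))
data = xs[35] % (15 * 15 % (9 + handle(data)) + 38)
data = (15 * 15 % (9 + xs) + data % data) * data
xs = xs * (xs // xs)
print(xs)
data = data - 6 * data
for xs in data:
    xs = data - xs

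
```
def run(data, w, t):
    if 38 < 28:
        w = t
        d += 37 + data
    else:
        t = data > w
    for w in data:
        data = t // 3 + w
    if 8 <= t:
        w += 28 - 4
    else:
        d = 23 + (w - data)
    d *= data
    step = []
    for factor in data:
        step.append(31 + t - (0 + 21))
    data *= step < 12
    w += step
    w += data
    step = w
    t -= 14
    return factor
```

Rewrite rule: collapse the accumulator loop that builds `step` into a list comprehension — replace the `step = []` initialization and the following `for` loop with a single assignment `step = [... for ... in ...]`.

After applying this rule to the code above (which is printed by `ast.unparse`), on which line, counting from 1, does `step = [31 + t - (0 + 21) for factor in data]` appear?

Transformed code:
def run(data, w, t):
    if 38 < 28:
        w = t
        d += 37 + data
    else:
        t = data > w
    for w in data:
        data = t // 3 + w
    if 8 <= t:
        w += 28 - 4
    else:
        d = 23 + (w - data)
    d *= data
    step = [31 + t - (0 + 21) for factor in data]
    data *= step < 12
    w += step
    w += data
    step = w
    t -= 14
    return factor

14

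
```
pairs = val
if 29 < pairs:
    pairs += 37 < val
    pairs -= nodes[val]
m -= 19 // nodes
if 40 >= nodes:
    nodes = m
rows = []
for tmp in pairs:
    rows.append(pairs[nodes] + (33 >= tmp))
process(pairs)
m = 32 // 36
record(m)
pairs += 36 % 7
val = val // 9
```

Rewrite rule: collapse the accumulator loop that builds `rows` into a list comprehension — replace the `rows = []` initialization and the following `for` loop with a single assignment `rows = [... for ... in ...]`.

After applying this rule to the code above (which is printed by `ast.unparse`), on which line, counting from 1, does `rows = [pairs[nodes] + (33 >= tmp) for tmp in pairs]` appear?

Transformed code:
pairs = val
if 29 < pairs:
    pairs += 37 < val
    pairs -= nodes[val]
m -= 19 // nodes
if 40 >= nodes:
    nodes = m
rows = [pairs[nodes] + (33 >= tmp) for tmp in pairs]
process(pairs)
m = 32 // 36
record(m)
pairs += 36 % 7
val = val // 9

8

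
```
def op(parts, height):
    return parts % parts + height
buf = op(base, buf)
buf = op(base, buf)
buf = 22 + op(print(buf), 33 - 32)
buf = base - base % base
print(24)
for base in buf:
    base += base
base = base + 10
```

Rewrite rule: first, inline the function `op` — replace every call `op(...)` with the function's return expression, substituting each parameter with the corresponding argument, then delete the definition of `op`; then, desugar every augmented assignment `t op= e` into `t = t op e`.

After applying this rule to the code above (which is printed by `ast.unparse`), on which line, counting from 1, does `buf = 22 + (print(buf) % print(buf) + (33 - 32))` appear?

3

Transformed code:
buf = base % base + buf
buf = base % base + buf
buf = 22 + (print(buf) % print(buf) + (33 - 32))
buf = base - base % base
print(24)
for base in buf:
    base = base + base
base = base + 10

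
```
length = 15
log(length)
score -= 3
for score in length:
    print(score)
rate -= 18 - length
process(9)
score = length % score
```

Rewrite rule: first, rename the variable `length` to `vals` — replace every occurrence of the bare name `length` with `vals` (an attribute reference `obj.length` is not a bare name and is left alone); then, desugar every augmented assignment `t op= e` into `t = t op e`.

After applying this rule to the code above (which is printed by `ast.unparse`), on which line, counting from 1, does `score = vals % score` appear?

8

Transformed code:
vals = 15
log(vals)
score = score - 3
for score in vals:
    print(score)
rate = rate - (18 - vals)
process(9)
score = vals % score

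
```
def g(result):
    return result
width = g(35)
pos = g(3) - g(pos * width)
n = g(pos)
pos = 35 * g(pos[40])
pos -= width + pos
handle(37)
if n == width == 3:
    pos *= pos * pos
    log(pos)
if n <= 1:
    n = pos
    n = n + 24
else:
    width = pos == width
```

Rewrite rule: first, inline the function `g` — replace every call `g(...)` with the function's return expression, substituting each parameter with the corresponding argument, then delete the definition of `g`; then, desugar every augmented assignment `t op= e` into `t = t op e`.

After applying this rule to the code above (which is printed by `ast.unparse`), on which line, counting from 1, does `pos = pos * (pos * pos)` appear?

Transformed code:
width = 35
pos = 3 - pos * width
n = pos
pos = 35 * pos[40]
pos = pos - (width + pos)
handle(37)
if n == width == 3:
    pos = pos * (pos * pos)
    log(pos)
if n <= 1:
    n = pos
    n = n + 24
else:
    width = pos == width

8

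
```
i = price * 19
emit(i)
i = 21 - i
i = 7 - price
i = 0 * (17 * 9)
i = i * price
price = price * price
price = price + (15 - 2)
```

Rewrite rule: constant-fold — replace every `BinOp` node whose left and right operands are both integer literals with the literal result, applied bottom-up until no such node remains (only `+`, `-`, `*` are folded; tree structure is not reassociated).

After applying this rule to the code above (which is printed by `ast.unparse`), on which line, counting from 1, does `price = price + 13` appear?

Transformed code:
i = price * 19
emit(i)
i = 21 - i
i = 7 - price
i = 0
i = i * price
price = price * price
price = price + 13

8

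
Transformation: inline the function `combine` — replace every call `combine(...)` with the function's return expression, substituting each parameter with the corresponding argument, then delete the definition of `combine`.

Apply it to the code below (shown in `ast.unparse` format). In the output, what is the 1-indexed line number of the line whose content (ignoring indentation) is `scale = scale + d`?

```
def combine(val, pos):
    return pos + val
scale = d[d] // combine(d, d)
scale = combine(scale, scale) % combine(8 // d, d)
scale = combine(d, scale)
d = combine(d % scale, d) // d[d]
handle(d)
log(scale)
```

Transformed code:
scale = d[d] // (d + d)
scale = (scale + scale) % (d + 8 // d)
scale = scale + d
d = (d + d % scale) // d[d]
handle(d)
log(scale)

3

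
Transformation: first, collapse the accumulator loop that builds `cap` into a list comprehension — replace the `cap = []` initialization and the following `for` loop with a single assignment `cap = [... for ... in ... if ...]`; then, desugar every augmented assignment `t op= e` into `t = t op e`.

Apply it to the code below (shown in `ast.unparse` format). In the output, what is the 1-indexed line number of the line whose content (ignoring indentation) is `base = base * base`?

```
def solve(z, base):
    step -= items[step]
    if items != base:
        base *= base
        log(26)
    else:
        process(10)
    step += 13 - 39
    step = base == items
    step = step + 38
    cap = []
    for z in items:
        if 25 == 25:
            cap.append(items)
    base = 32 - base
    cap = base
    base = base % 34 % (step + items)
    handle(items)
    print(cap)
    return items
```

Transformed code:
def solve(z, base):
    step = step - items[step]
    if items != base:
        base = base * base
        log(26)
    else:
        process(10)
    step = step + (13 - 39)
    step = base == items
    step = step + 38
    cap = [items for z in items if 25 == 25]
    base = 32 - base
    cap = base
    base = base % 34 % (step + items)
    handle(items)
    print(cap)
    return items

4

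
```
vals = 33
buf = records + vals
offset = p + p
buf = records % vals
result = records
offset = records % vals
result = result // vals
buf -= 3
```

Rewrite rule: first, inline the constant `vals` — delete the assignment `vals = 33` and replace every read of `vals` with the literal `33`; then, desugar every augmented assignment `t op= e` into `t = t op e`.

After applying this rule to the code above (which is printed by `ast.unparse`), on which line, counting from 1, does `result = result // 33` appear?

6

Transformed code:
buf = records + 33
offset = p + p
buf = records % 33
result = records
offset = records % 33
result = result // 33
buf = buf - 3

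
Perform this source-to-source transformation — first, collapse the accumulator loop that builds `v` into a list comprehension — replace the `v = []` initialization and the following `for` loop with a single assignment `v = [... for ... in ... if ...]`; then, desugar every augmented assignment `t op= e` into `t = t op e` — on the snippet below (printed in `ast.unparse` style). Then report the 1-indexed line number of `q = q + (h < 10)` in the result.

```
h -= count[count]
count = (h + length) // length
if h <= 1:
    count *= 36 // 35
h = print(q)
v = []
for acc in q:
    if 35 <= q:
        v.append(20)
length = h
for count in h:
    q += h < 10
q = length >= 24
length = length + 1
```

9

Transformed code:
h = h - count[count]
count = (h + length) // length
if h <= 1:
    count = count * (36 // 35)
h = print(q)
v = [20 for acc in q if 35 <= q]
length = h
for count in h:
    q = q + (h < 10)
q = length >= 24
length = length + 1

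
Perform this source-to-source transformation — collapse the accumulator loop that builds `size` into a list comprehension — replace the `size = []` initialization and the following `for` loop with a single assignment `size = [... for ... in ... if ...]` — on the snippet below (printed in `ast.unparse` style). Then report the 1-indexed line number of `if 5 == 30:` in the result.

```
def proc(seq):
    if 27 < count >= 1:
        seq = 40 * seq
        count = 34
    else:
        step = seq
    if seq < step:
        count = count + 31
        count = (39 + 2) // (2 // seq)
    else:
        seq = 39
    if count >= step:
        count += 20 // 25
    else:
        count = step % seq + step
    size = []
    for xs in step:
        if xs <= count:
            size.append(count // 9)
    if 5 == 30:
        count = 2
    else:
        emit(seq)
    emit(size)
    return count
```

17

Transformed code:
def proc(seq):
    if 27 < count >= 1:
        seq = 40 * seq
        count = 34
    else:
        step = seq
    if seq < step:
        count = count + 31
        count = (39 + 2) // (2 // seq)
    else:
        seq = 39
    if count >= step:
        count += 20 // 25
    else:
        count = step % seq + step
    size = [count // 9 for xs in step if xs <= count]
    if 5 == 30:
        count = 2
    else:
        emit(seq)
    emit(size)
    return count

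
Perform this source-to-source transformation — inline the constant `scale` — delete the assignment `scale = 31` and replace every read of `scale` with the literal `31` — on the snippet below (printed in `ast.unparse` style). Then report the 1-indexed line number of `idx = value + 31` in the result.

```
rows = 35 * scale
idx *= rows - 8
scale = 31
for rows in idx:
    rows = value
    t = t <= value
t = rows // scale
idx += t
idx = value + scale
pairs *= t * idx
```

Transformed code:
rows = 35 * 31
idx *= rows - 8
for rows in idx:
    rows = value
    t = t <= value
t = rows // 31
idx += t
idx = value + 31
pairs *= t * idx

8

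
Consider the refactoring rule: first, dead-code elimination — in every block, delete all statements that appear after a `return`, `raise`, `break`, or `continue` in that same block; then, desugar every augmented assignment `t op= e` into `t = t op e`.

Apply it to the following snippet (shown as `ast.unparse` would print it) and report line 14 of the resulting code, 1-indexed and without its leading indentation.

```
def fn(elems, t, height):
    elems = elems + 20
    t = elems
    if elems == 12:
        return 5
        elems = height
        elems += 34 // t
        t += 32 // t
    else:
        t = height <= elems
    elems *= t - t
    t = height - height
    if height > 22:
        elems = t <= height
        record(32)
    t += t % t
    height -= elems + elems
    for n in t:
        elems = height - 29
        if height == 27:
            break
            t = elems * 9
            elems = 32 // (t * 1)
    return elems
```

Transformed code:
def fn(elems, t, height):
    elems = elems + 20
    t = elems
    if elems == 12:
        return 5
    else:
        t = height <= elems
    elems = elems * (t - t)
    t = height - height
    if height > 22:
        elems = t <= height
        record(32)
    t = t + t % t
    height = height - (elems + elems)
    for n in t:
        elems = height - 29
        if height == 27:
            break
    return elems

height = height - (elems + elems)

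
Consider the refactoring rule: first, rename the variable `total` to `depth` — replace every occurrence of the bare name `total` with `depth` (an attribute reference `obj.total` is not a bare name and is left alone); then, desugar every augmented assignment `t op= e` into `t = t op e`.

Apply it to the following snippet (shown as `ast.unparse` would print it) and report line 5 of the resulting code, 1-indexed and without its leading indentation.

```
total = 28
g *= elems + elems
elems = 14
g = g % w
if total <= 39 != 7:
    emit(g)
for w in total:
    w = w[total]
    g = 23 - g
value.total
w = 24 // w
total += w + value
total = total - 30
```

Transformed code:
depth = 28
g = g * (elems + elems)
elems = 14
g = g % w
if depth <= 39 != 7:
    emit(g)
for w in depth:
    w = w[depth]
    g = 23 - g
value.total
w = 24 // w
depth = depth + (w + value)
depth = depth - 30

if depth <= 39 != 7:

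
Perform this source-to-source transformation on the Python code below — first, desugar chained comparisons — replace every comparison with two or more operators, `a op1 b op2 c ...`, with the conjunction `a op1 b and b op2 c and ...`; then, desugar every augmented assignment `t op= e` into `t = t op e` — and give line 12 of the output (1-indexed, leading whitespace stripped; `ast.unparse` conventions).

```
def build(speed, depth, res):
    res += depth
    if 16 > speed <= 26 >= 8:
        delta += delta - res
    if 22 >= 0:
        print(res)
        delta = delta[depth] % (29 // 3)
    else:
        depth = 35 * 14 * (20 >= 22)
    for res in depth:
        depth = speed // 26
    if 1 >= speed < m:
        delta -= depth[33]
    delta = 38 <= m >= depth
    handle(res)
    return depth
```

Transformed code:
def build(speed, depth, res):
    res = res + depth
    if 16 > speed and speed <= 26 and (26 >= 8):
        delta = delta + (delta - res)
    if 22 >= 0:
        print(res)
        delta = delta[depth] % (29 // 3)
    else:
        depth = 35 * 14 * (20 >= 22)
    for res in depth:
        depth = speed // 26
    if 1 >= speed and speed < m:
        delta = delta - depth[33]
    delta = 38 <= m and m >= depth
    handle(res)
    return depth

if 1 >= speed and speed < m:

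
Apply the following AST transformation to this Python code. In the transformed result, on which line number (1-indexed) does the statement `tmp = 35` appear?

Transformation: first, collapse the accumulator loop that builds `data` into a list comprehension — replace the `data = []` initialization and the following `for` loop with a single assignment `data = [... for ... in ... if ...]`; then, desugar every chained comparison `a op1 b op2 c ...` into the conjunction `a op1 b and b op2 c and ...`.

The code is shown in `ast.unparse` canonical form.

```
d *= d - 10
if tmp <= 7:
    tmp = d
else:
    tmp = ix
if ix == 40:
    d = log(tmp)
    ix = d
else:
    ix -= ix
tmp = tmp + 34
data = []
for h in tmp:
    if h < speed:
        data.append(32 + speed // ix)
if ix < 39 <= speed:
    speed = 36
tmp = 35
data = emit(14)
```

15

Transformed code:
d *= d - 10
if tmp <= 7:
    tmp = d
else:
    tmp = ix
if ix == 40:
    d = log(tmp)
    ix = d
else:
    ix -= ix
tmp = tmp + 34
data = [32 + speed // ix for h in tmp if h < speed]
if ix < 39 and 39 <= speed:
    speed = 36
tmp = 35
data = emit(14)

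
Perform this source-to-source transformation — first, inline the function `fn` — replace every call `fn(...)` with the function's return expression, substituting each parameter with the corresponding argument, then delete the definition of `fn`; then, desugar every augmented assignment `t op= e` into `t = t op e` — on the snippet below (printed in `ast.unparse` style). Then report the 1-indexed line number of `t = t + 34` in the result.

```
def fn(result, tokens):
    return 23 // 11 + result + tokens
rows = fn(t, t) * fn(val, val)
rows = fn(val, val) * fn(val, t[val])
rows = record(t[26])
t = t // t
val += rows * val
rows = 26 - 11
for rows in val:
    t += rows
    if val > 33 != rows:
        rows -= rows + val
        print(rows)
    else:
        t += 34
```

13

Transformed code:
rows = (23 // 11 + t + t) * (23 // 11 + val + val)
rows = (23 // 11 + val + val) * (23 // 11 + val + t[val])
rows = record(t[26])
t = t // t
val = val + rows * val
rows = 26 - 11
for rows in val:
    t = t + rows
    if val > 33 != rows:
        rows = rows - (rows + val)
        print(rows)
    else:
        t = t + 34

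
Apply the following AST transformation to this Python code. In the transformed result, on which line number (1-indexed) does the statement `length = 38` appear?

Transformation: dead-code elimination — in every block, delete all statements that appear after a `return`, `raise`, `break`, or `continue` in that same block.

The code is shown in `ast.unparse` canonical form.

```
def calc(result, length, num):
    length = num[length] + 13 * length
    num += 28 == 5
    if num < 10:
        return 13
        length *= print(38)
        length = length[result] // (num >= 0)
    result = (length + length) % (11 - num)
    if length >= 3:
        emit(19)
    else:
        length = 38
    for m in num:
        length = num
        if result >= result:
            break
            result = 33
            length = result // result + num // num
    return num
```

Transformed code:
def calc(result, length, num):
    length = num[length] + 13 * length
    num += 28 == 5
    if num < 10:
        return 13
    result = (length + length) % (11 - num)
    if length >= 3:
        emit(19)
    else:
        length = 38
    for m in num:
        length = num
        if result >= result:
            break
    return num

10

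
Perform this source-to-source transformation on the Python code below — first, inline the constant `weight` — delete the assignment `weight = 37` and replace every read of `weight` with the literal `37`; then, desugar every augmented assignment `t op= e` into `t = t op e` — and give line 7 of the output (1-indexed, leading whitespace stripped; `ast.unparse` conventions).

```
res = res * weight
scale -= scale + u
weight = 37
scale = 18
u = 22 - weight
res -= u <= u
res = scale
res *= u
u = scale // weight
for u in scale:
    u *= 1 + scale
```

Transformed code:
res = res * 37
scale = scale - (scale + u)
scale = 18
u = 22 - 37
res = res - (u <= u)
res = scale
res = res * u
u = scale // 37
for u in scale:
    u = u * (1 + scale)

res = res * u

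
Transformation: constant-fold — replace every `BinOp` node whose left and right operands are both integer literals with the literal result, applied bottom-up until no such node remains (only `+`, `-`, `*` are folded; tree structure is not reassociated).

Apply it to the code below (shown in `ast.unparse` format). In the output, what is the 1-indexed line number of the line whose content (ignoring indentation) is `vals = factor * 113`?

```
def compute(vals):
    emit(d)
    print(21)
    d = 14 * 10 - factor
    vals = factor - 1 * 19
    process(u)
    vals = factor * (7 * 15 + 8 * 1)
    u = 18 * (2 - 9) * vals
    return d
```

Transformed code:
def compute(vals):
    emit(d)
    print(21)
    d = 140 - factor
    vals = factor - 19
    process(u)
    vals = factor * 113
    u = -126 * vals
    return d

7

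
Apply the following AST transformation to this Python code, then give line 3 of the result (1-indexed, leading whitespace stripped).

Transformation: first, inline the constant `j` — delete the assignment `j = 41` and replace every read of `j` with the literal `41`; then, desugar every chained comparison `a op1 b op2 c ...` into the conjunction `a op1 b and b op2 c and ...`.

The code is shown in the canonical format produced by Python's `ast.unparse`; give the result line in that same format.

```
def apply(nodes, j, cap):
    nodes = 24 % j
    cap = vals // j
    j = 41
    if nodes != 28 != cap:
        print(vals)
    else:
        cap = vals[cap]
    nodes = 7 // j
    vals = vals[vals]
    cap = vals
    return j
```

cap = vals // 41

Transformed code:
def apply(nodes, j, cap):
    nodes = 24 % 41
    cap = vals // 41
    if nodes != 28 and 28 != cap:
        print(vals)
    else:
        cap = vals[cap]
    nodes = 7 // 41
    vals = vals[vals]
    cap = vals
    return 41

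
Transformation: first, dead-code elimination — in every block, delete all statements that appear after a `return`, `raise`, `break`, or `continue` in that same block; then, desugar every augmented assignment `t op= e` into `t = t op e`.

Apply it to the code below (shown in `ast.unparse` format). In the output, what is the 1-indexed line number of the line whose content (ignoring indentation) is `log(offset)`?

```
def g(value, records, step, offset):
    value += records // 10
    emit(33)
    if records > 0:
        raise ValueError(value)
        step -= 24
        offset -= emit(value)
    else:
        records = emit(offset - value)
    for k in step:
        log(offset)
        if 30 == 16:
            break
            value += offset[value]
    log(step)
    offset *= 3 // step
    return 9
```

9

Transformed code:
def g(value, records, step, offset):
    value = value + records // 10
    emit(33)
    if records > 0:
        raise ValueError(value)
    else:
        records = emit(offset - value)
    for k in step:
        log(offset)
        if 30 == 16:
            break
    log(step)
    offset = offset * (3 // step)
    return 9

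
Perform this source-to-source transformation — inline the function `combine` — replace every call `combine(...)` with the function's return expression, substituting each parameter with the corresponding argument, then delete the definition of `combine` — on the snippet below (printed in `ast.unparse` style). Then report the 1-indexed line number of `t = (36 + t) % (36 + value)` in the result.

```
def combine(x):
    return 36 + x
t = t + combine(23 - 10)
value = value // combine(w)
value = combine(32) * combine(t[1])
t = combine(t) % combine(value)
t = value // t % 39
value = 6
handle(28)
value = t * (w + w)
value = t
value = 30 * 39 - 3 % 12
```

4

Transformed code:
t = t + (36 + (23 - 10))
value = value // (36 + w)
value = (36 + 32) * (36 + t[1])
t = (36 + t) % (36 + value)
t = value // t % 39
value = 6
handle(28)
value = t * (w + w)
value = t
value = 30 * 39 - 3 % 12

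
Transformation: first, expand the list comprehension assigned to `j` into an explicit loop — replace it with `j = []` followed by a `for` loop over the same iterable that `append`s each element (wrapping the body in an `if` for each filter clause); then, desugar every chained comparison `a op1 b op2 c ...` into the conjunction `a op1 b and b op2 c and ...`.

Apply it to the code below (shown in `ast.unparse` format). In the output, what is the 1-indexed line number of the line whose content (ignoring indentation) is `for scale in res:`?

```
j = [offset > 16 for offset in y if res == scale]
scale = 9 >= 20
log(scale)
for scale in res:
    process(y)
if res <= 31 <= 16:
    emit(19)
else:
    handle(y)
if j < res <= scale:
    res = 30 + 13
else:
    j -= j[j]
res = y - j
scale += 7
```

Transformed code:
j = []
for offset in y:
    if res == scale:
        j.append(offset > 16)
scale = 9 >= 20
log(scale)
for scale in res:
    process(y)
if res <= 31 and 31 <= 16:
    emit(19)
else:
    handle(y)
if j < res and res <= scale:
    res = 30 + 13
else:
    j -= j[j]
res = y - j
scale += 7

7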